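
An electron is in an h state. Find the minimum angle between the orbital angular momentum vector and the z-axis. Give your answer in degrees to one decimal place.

An h state has l = 5.
|L| = √(l(l+1)) ℏ = √30 ℏ.
The smallest angle corresponds to the largest L_z, i.e. m_l = l = 5, giving L_z = 5ℏ.
cos θ_min = 5/√30, so θ_min ≈ 24.1°.

θ_min ≈ 24.1°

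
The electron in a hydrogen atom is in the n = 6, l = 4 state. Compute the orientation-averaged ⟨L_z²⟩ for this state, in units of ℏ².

⟨L_z²⟩ = 6.667 ℏ²

m_l ∈ {-4, -3, -2, -1, 0, 1, 2, 3, 4}.
⟨L_z²⟩ = ℏ²·(Σ m_l²)/(2l+1) = ℏ²·60/9 = 6.667ℏ².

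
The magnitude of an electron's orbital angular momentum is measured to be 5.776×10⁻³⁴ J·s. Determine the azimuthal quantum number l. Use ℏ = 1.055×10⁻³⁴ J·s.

|L|/ℏ = (5.776×10⁻³⁴)/(1.055×10⁻³⁴) ≈ 5.475.
(|L|/ℏ)² = l(l+1) ≈ 29.97 ⇒ l = 5.

l = 5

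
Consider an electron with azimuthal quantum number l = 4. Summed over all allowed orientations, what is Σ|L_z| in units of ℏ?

Σ|L_z| = 20 ℏ

m_l runs from −4 to 4, i.e. {-4, -3, -2, -1, 0, 1, 2, 3, 4}.
Σ|m_l| = l(l+1) = 20.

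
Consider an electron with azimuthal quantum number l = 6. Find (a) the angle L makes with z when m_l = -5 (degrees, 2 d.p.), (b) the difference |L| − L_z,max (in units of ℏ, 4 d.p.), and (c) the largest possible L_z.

θ(m_l=-5) ≈ 140.49°; |L|−L_z,max ≈ 0.4807ℏ; L_z,max = 6ℏ

For m_l = -5: cos θ = -5/√42, θ ≈ 140.49°.
|L| − L_z,max = (√42 − 6)ℏ ≈ 0.4807ℏ.
L_z,max = lℏ = 6ℏ.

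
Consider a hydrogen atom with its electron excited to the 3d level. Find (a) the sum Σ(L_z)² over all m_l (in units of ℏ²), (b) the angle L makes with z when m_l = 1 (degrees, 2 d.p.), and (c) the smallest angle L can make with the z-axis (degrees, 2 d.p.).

Σ(L_z)² = 10 ℏ²; θ(m_l=1) ≈ 65.91°; θ_min ≈ 35.26°

The 3d level has l = 2.
Σ m_l² = 10, so Σ(L_z)² = 10 ℏ².
For m_l = 1: cos θ = 1/√6, θ ≈ 65.91°.
cos θ_min = 2/√6, so θ_min ≈ 35.26°.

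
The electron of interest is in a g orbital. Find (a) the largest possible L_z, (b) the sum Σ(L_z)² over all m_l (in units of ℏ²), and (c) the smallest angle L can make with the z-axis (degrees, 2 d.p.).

For a g orbital, l = 4.
L_z,max = lℏ = 4ℏ.
Σ m_l² = 60, so Σ(L_z)² = 60 ℏ².
cos θ_min = 4/√20, so θ_min ≈ 26.57°.

L_z,max = 4ℏ; Σ(L_z)² = 60 ℏ²; θ_min ≈ 26.57°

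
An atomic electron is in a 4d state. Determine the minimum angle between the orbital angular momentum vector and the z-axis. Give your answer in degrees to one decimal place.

θ_min ≈ 35.3°

4d means n = 4, l = 2.
|L|² = l(l+1)ℏ² = 6ℏ², so |L| = √6 ℏ.
The smallest angle corresponds to the largest L_z, i.e. m_l = l = 2, giving L_z = 2ℏ.
cos θ_min = 2/√6, so θ_min ≈ 35.3°.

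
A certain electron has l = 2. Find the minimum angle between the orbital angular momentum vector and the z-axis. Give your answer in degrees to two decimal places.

θ_min ≈ 35.26°

|L| = ℏ√(l(l+1)) = √6 ℏ.
The smallest angle corresponds to the largest L_z, i.e. m_l = l = 2, giving L_z = 2ℏ.
cos θ_min = 2/√6, so θ_min ≈ 35.26°.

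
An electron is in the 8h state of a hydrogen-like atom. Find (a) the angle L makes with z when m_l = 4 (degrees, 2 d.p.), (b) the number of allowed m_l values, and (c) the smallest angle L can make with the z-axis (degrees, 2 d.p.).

8h means n = 8, l = 5.
For m_l = 4: cos θ = 4/√30, θ ≈ 43.09°.
There are 2l+1 = 11 values of m_l.
cos θ_min = 5/√30, so θ_min ≈ 24.09°.

θ(m_l=4) ≈ 43.09°; 11 values; θ_min ≈ 24.09°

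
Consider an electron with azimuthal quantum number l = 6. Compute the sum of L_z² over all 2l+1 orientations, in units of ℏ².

Σ(L_z)² = 182 ℏ²

m_l runs from −6 to 6, i.e. {-6, -5, -4, -3, -2, -1, 0, 1, 2, 3, 4, 5, 6}.
Σ m_l² = 2·(1 + 4 + 9 + 16 + 25 + 36) = 182.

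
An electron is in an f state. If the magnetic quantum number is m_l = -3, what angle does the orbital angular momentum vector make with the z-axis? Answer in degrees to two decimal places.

The letter f corresponds to l = 3.
|L| = √(l(l+1)) ℏ = 2√3 ℏ.
L_z = m_l ℏ = −3ℏ.
cos θ = L_z/|L| = -3/√12, so θ ≈ 150.00°.

θ ≈ 150.00°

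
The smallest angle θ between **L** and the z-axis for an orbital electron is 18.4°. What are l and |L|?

At minimum angle, m_l = l, so cos θ = l/√(l(l+1)); cos²θ = l/(l+1) = 0.9004.
Thus l = 0.9004/(1 − 0.9004) ≈ 9.
Then |L| = ℏ√(9·10) = 3√10 ℏ.

l = 9, |L| = 3√10 ℏ ≈ 9.487ℏ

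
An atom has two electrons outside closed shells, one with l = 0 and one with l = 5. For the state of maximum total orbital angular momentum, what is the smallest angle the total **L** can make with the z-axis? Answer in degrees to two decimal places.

θ_min ≈ 24.09°

By the triangle rule, |l₁ − l₂| ≤ L ≤ l₁ + l₂.
Allowed values: L = 5.
The maximum is L = 5, with |L_tot| = ℏ√(5·6) = √30 ℏ.
The minimum angle with z is arccos(5/√30) ≈ 24.09°.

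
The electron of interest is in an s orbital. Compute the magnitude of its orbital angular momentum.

|L| = 0

The letter s corresponds to l = 0.
|L| = ℏ√(l(l+1)) = ℏ√0 = 0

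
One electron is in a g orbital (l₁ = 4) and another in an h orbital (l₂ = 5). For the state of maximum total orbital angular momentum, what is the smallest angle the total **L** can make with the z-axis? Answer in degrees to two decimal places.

By the triangle rule, |l₁ − l₂| ≤ L ≤ l₁ + l₂.
L ∈ {1, 2, 3, 4, 5, 6, 7, 8, 9}.
The maximum is L = 9, with |L_tot| = ℏ√(9·10) = 3√10 ℏ.
The minimum angle with z is arccos(9/√90) ≈ 18.43°.

θ_min ≈ 18.43°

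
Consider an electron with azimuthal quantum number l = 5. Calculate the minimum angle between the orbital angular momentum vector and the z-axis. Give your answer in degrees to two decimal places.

|L|² = l(l+1)ℏ² = 30ℏ², so |L| = √30 ℏ.
The smallest angle corresponds to the largest L_z, i.e. m_l = l = 5, giving L_z = 5ℏ.
cos θ_min = 5/√30, so θ_min ≈ 24.09°.

θ_min ≈ 24.09°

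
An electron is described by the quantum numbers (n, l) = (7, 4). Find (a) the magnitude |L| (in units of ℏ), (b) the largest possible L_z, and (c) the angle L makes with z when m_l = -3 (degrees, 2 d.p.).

|L| = 2√5 ℏ ≈ 4.472ℏ; L_z,max = 4ℏ; θ(m_l=-3) ≈ 132.13°

|L| = ℏ√(4·5) = 2√5 ℏ ≈ 4.472ℏ.
L_z,max = lℏ = 4ℏ.
For m_l = -3: cos θ = -3/√20, θ ≈ 132.13°.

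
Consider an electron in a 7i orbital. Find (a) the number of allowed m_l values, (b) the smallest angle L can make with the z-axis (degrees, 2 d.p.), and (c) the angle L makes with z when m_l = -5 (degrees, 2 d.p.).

7i means n = 7, l = 6.
There are 2l+1 = 13 values of m_l.
cos θ_min = 6/√42, so θ_min ≈ 22.21°.
For m_l = -5: cos θ = -5/√42, θ ≈ 140.49°.

13 values; θ_min ≈ 22.21°; θ(m_l=-5) ≈ 140.49°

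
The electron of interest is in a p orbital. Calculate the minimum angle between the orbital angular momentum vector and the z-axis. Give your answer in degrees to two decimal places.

θ_min ≈ 45.00°

The letter p corresponds to l = 1.
|L|² = l(l+1)ℏ² = 2ℏ², so |L| = √2 ℏ.
The smallest angle corresponds to the largest L_z, i.e. m_l = l = 1, giving L_z = 1ℏ.
cos θ_min = 1/√2, so θ_min ≈ 45.00°.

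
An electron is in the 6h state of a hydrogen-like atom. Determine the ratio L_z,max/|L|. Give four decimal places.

L_z,max/|L| = 0.9129

For 6h, l = 5.
|L| = √30 ℏ ≈ 5.4772ℏ, while L_z,max = lℏ = 5ℏ.
L_z,max/|L| = 5/√30 = 0.9129.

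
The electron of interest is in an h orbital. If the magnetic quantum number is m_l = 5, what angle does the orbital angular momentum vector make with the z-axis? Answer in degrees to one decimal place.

For an h orbital, l = 5.
|L| = ℏ√(l(l+1)) = √30 ℏ.
L_z = m_l ℏ = 5ℏ.
cos θ = L_z/|L| = 5/√30, so θ ≈ 24.1°.

θ ≈ 24.1°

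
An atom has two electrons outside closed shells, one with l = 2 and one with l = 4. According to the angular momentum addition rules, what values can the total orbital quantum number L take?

L = 2, 3, 4, 5, 6

Angular momentum addition gives L = |l₁ − l₂|, …, l₁ + l₂.
So L can be 2, 3, 4, 5, 6.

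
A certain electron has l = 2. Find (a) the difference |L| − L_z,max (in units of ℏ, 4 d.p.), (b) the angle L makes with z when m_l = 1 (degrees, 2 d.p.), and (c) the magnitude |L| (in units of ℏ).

|L|−L_z,max ≈ 0.4495ℏ; θ(m_l=1) ≈ 65.91°; |L| = √6 ℏ ≈ 2.449ℏ

|L| − L_z,max = (√6 − 2)ℏ ≈ 0.4495ℏ.
For m_l = 1: cos θ = 1/√6, θ ≈ 65.91°.
|L| = ℏ√(2·3) = √6 ℏ ≈ 2.449ℏ.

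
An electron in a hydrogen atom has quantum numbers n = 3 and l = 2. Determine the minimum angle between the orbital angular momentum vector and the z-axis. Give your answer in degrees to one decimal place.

θ_min ≈ 35.3°

|L| = √(l(l+1)) ℏ = √6 ℏ.
The smallest angle corresponds to the largest L_z, i.e. m_l = l = 2, giving L_z = 2ℏ.
cos θ_min = 2/√6, so θ_min ≈ 35.3°.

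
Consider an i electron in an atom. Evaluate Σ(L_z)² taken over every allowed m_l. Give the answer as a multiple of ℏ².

For an i orbital, l = 6.
m_l runs from −6 to 6, i.e. {-6, -5, -4, -3, -2, -1, 0, 1, 2, 3, 4, 5, 6}.
Summing m² from −6 to 6: Σ m_l² = 182.

Σ(L_z)² = 182 ℏ²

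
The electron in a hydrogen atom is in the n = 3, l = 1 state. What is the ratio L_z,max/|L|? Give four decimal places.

L_z,max/|L| = 0.7071

|L| = √2 ℏ ≈ 1.4142ℏ, while L_z,max = lℏ = 1ℏ.
L_z,max/|L| = 1/√2 = 0.7071.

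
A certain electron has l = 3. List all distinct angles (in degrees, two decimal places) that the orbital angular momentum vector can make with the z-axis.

|L|² = l(l+1)ℏ² = 12ℏ², so |L| = 2√3 ℏ.
cos θ = m_l/√12 for each m_l ∈ {-3, -2, -1, 0, 1, 2, 3}.

θ ∈ {30.00°, 54.74°, 73.22°, 90.00°, 106.78°, 125.26°, 150.00°}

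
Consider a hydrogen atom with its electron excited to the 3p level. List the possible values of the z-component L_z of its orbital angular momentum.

The 3p level has l = 1.
L_z = m_l ℏ with m_l ranging from −l to +l in integer steps.
For l = 1: m_l ∈ {-1, 0, 1}.

L_z ∈ {−ℏ, 0, ℏ}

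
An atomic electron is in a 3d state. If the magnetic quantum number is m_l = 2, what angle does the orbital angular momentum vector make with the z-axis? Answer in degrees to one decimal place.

3d means n = 3, l = 2.
|L|² = l(l+1)ℏ² = 6ℏ², so |L| = √6 ℏ.
L_z = m_l ℏ = 2ℏ.
cos θ = L_z/|L| = 2/√6, so θ ≈ 35.3°.

θ ≈ 35.3°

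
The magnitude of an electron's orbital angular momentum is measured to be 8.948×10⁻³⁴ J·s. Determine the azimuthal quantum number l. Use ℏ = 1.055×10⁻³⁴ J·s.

l = 8

|L|/ℏ = (8.948×10⁻³⁴)/(1.055×10⁻³⁴) ≈ 8.482.
Set l(l+1) = 71.94; the integer solution is l = 8.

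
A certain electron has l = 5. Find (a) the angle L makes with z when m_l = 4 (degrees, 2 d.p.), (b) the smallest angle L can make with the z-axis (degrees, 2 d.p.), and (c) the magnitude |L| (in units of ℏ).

θ(m_l=4) ≈ 43.09°; θ_min ≈ 24.09°; |L| = √30 ℏ ≈ 5.477ℏ

For m_l = 4: cos θ = 4/√30, θ ≈ 43.09°.
cos θ_min = 5/√30, so θ_min ≈ 24.09°.
|L| = ℏ√(5·6) = √30 ℏ ≈ 5.477ℏ.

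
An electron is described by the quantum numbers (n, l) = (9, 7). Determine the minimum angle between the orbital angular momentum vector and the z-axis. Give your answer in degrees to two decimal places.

|L| = √(l(l+1)) ℏ = 2√14 ℏ.
The smallest angle corresponds to the largest L_z, i.e. m_l = l = 7, giving L_z = 7ℏ.
cos θ_min = 7/√56, so θ_min ≈ 20.70°.

θ_min ≈ 20.70°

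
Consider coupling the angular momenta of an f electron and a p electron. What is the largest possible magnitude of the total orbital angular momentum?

L runs from |3 − 1| = 2 to 3 + 1 = 4.
Allowed values: L = 2, 3, 4.
The largest magnitude corresponds to L = 4: |L_tot| = ℏ√(4·5) = 2√5 ℏ.

|L_tot|_max = 2√5 ℏ ≈ 4.472ℏ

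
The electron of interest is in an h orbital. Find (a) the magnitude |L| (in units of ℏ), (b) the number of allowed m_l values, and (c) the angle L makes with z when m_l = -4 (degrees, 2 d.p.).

For an h orbital, l = 5.
|L| = ℏ√(5·6) = √30 ℏ ≈ 5.477ℏ.
There are 2l+1 = 11 values of m_l.
For m_l = -4: cos θ = -4/√30, θ ≈ 136.91°.

|L| = √30 ℏ ≈ 5.477ℏ; 11 values; θ(m_l=-4) ≈ 136.91°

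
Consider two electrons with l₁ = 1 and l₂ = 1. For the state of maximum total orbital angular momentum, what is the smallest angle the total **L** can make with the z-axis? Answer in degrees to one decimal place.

L runs from |1 − 1| = 0 to 1 + 1 = 2.
So L can be 0, 1, 2.
The maximum is L = 2, with |L_tot| = ℏ√(2·3) = √6 ℏ.
The minimum angle with z is arccos(2/√6) ≈ 35.3°.

θ_min ≈ 35.3°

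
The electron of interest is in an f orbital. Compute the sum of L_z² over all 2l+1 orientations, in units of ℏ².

Σ(L_z)² = 28 ℏ²

An f state has l = 3.
m_l runs from −3 to 3, i.e. {-3, -2, -1, 0, 1, 2, 3}.
Σ m_l² = l(l+1)(2l+1)/3 = 3·4·7/3 = 28.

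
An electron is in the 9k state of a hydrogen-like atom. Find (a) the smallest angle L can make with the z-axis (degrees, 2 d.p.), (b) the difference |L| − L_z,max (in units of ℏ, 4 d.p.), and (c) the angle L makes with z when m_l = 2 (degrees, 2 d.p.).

For 9k, l = 7.
cos θ_min = 7/√56, so θ_min ≈ 20.70°.
|L| − L_z,max = (2√14 − 7)ℏ ≈ 0.4833ℏ.
For m_l = 2: cos θ = 2/√56, θ ≈ 74.50°.

θ_min ≈ 20.70°; |L|−L_z,max ≈ 0.4833ℏ; θ(m_l=2) ≈ 74.50°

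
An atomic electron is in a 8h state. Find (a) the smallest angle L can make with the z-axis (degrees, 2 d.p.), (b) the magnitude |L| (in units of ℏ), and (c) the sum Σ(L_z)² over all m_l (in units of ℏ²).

8h means n = 8, l = 5.
cos θ_min = 5/√30, so θ_min ≈ 24.09°.
|L| = ℏ√(5·6) = √30 ℏ ≈ 5.477ℏ.
Σ m_l² = 110, so Σ(L_z)² = 110 ℏ².

θ_min ≈ 24.09°; |L| = √30 ℏ ≈ 5.477ℏ; Σ(L_z)² = 110 ℏ²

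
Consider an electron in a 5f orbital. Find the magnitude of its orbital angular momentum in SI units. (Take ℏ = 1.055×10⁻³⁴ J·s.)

5f means n = 5, l = 3.
|L| = ℏ√(l(l+1)) = ℏ√(3·4) = 2√3 ℏ
Numerically, |L| = 3.464 × (1.055×10⁻³⁴ J·s) = 3.655×10⁻³⁴ J·s.

|L| = 3.655×10⁻³⁴ J·s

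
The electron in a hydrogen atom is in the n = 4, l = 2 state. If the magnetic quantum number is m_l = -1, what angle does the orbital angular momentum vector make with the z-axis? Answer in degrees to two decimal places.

|L| = ℏ√(l(l+1)) = √6 ℏ.
L_z = m_l ℏ = −1ℏ.
cos θ = L_z/|L| = -1/√6, so θ ≈ 114.09°.

θ ≈ 114.09°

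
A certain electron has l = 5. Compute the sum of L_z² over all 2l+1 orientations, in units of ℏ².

Σ(L_z)² = 110 ℏ²

m_l ∈ {-5, -4, -3, -2, -1, 0, 1, 2, 3, 4, 5}.
Σ m_l² = l(l+1)(2l+1)/3 = 5·6·11/3 = 110.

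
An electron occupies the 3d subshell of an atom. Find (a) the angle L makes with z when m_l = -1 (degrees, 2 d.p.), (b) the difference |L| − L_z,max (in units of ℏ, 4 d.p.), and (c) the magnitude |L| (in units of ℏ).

θ(m_l=-1) ≈ 114.09°; |L|−L_z,max ≈ 0.4495ℏ; |L| = √6 ℏ ≈ 2.449ℏ

The 3d subshell has l = 2.
For m_l = -1: cos θ = -1/√6, θ ≈ 114.09°.
|L| − L_z,max = (√6 − 2)ℏ ≈ 0.4495ℏ.
|L| = ℏ√(2·3) = √6 ℏ ≈ 2.449ℏ.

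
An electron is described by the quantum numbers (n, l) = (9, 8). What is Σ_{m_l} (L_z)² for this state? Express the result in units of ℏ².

m_l runs from −8 to 8, i.e. {-8, -7, -6, -5, -4, -3, -2, -1, 0, 1, 2, 3, 4, 5, 6, 7, 8}.
Σ m_l² = 2·(1 + 4 + 9 + 16 + 25 + 36 + 49 + 64) = 408.

Σ(L_z)² = 408 ℏ²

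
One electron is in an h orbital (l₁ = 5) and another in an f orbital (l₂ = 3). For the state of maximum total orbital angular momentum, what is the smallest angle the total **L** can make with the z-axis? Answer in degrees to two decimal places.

The total orbital quantum number L ranges from |l₁ − l₂| to l₁ + l₂ in integer steps.
Allowed values: L = 2, 3, 4, 5, 6, 7, 8.
The maximum is L = 8, with |L_tot| = ℏ√(8·9) = 6√2 ℏ.
The minimum angle with z is arccos(8/√72) ≈ 19.47°.

θ_min ≈ 19.47°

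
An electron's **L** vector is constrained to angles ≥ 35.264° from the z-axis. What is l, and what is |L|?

cos²θ_min = l/(l+1) = 0.6667.
Thus l = 0.6667/(1 − 0.6667) ≈ 2.
Then |L| = ℏ√(2·3) = √6 ℏ.

l = 2, |L| = √6 ℏ ≈ 2.449ℏ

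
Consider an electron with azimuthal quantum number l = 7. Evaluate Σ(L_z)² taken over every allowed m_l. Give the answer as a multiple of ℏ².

Σ(L_z)² = 280 ℏ²

The allowed m_l values are -7, -6, -5, -4, -3, -2, -1, 0, 1, 2, 3, 4, 5, 6, 7.
Σ m_l² = l(l+1)(2l+1)/3 = 7·8·15/3 = 280.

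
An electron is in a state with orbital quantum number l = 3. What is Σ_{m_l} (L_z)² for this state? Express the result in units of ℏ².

Σ(L_z)² = 28 ℏ²

m_l ∈ {-3, -2, -1, 0, 1, 2, 3}.
Summing m² from −3 to 3: Σ m_l² = 28.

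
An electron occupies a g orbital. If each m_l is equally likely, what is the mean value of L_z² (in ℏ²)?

⟨L_z²⟩ = 6.667 ℏ²

G corresponds to l = 4.
m_l runs from −4 to 4, i.e. {-4, -3, -2, -1, 0, 1, 2, 3, 4}.
Average of L_z² over 9 states: 60/9 ℏ² = 6.667 ℏ².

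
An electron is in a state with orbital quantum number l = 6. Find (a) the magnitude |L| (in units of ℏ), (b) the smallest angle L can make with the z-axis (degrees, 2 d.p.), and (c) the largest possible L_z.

|L| = √42 ℏ ≈ 6.481ℏ; θ_min ≈ 22.21°; L_z,max = 6ℏ

|L| = ℏ√(6·7) = √42 ℏ ≈ 6.481ℏ.
cos θ_min = 6/√42, so θ_min ≈ 22.21°.
L_z,max = lℏ = 6ℏ.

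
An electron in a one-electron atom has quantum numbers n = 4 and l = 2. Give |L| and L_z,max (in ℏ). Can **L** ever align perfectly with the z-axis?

No: L_z,max = 2ℏ < |L| = √6 ℏ ≈ 2.449ℏ

|L| = √6 ℏ ≈ 2.4495ℏ, while L_z,max = lℏ = 2ℏ.
Since |L| > L_z,max, the vector can never point exactly along z; the closest it comes is θ_min = arccos(2/√6) ≈ 35.3°.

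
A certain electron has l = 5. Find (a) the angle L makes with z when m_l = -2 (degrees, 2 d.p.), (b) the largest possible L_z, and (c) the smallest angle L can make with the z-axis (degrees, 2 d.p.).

θ(m_l=-2) ≈ 111.42°; L_z,max = 5ℏ; θ_min ≈ 24.09°

For m_l = -2: cos θ = -2/√30, θ ≈ 111.42°.
L_z,max = lℏ = 5ℏ.
cos θ_min = 5/√30, so θ_min ≈ 24.09°.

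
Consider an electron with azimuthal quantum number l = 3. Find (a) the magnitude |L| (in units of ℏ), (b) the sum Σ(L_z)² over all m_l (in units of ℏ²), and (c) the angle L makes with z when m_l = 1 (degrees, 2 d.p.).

|L| = 2√3 ℏ ≈ 3.464ℏ; Σ(L_z)² = 28 ℏ²; θ(m_l=1) ≈ 73.22°

|L| = ℏ√(3·4) = 2√3 ℏ ≈ 3.464ℏ.
Σ m_l² = 28, so Σ(L_z)² = 28 ℏ².
For m_l = 1: cos θ = 1/√12, θ ≈ 73.22°.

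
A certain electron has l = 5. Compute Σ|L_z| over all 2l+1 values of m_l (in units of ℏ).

Σ|L_z| = 30 ℏ

m_l runs from −5 to 5, i.e. {-5, -4, -3, -2, -1, 0, 1, 2, 3, 4, 5}.
Σ|m_l| = l(l+1) = 30.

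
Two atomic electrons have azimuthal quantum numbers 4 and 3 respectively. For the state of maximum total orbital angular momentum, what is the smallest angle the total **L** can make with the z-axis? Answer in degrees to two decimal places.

By the triangle rule, |l₁ − l₂| ≤ L ≤ l₁ + l₂.
Allowed values: L = 1, 2, 3, 4, 5, 6, 7.
The maximum is L = 7, with |L_tot| = ℏ√(7·8) = 2√14 ℏ.
The minimum angle with z is arccos(7/√56) ≈ 20.70°.

θ_min ≈ 20.70°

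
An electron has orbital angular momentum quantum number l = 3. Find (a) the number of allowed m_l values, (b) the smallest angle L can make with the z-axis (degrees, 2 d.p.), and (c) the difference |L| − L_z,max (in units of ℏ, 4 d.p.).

There are 2l+1 = 7 values of m_l.
cos θ_min = 3/√12, so θ_min ≈ 30.00°.
|L| − L_z,max = (2√3 − 3)ℏ ≈ 0.4641ℏ.

7 values; θ_min ≈ 30.00°; |L|−L_z,max ≈ 0.4641ℏ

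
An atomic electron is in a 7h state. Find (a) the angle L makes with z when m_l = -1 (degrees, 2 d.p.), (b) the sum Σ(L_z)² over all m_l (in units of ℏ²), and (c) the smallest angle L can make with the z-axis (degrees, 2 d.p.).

The 7h subshell has l = 5.
For m_l = -1: cos θ = -1/√30, θ ≈ 100.52°.
Σ m_l² = 110, so Σ(L_z)² = 110 ℏ².
cos θ_min = 5/√30, so θ_min ≈ 24.09°.

θ(m_l=-1) ≈ 100.52°; Σ(L_z)² = 110 ℏ²; θ_min ≈ 24.09°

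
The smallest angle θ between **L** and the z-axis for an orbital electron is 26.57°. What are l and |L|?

cos θ_min = l/√(l(l+1)) = √(l/(l+1)), so l/(l+1) = cos²(26.57°) = 0.7999.
Solving: l = 4.
Then |L| = ℏ√(4·5) = 2√5 ℏ.

l = 4, |L| = 2√5 ℏ ≈ 4.472ℏ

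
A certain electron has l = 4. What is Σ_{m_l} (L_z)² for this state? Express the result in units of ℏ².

Σ(L_z)² = 60 ℏ²

m_l ∈ {-4, -3, -2, -1, 0, 1, 2, 3, 4}.
Σ m_l² = l(l+1)(2l+1)/3 = 4·5·9/3 = 60.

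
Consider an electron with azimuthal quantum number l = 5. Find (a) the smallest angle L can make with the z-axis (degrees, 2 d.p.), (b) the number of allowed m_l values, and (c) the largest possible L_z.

θ_min ≈ 24.09°; 11 values; L_z,max = 5ℏ

cos θ_min = 5/√30, so θ_min ≈ 24.09°.
There are 2l+1 = 11 values of m_l.
L_z,max = lℏ = 5ℏ.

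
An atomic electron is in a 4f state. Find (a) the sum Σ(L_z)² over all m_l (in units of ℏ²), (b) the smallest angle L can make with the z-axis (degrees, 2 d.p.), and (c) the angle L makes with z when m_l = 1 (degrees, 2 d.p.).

Σ(L_z)² = 28 ℏ²; θ_min ≈ 30.00°; θ(m_l=1) ≈ 73.22°

The 4f subshell has l = 3.
Σ m_l² = 28, so Σ(L_z)² = 28 ℏ².
cos θ_min = 3/√12, so θ_min ≈ 30.00°.
For m_l = 1: cos θ = 1/√12, θ ≈ 73.22°.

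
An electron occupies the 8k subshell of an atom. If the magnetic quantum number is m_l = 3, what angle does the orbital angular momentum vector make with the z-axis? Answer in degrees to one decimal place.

For 8k, l = 7.
|L| = ℏ√(l(l+1)) = 2√14 ℏ.
L_z = m_l ℏ = 3ℏ.
cos θ = L_z/|L| = 3/√56, so θ ≈ 66.4°.

θ ≈ 66.4°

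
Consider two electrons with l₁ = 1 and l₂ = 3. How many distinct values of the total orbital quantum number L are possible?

By the triangle rule, |l₁ − l₂| ≤ L ≤ l₁ + l₂.
L ∈ {2, 3, 4}.
That is 3 values.

3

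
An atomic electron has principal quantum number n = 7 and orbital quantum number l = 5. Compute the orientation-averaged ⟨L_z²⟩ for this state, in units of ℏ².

The allowed m_l values are -5, -4, -3, -2, -1, 0, 1, 2, 3, 4, 5.
Average of L_z² over 11 states: 110/11 ℏ² = 10 ℏ².

⟨L_z²⟩ = 10 ℏ²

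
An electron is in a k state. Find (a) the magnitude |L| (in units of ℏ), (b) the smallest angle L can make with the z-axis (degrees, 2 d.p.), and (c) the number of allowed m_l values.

|L| = 2√14 ℏ ≈ 7.483ℏ; θ_min ≈ 20.70°; 15 values

For a k orbital, l = 7.
|L| = ℏ√(7·8) = 2√14 ℏ ≈ 7.483ℏ.
cos θ_min = 7/√56, so θ_min ≈ 20.70°.
There are 2l+1 = 15 values of m_l.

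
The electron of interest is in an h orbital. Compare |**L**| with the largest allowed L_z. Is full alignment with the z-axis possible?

An h state has l = 5.
|L| = √30 ℏ ≈ 5.4772ℏ, while L_z,max = lℏ = 5ℏ.
Since |L| > L_z,max, the vector can never point exactly along z; the closest it comes is θ_min = arccos(5/√30) ≈ 24.1°.

No: L_z,max = 5ℏ < |L| = √30 ℏ ≈ 5.477ℏ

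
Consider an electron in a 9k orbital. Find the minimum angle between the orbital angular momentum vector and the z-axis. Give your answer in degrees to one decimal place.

θ_min ≈ 20.7°

For 9k, l = 7.
|L| = √(l(l+1)) ℏ = 2√14 ℏ.
The smallest angle corresponds to the largest L_z, i.e. m_l = l = 7, giving L_z = 7ℏ.
cos θ_min = 7/√56, so θ_min ≈ 20.7°.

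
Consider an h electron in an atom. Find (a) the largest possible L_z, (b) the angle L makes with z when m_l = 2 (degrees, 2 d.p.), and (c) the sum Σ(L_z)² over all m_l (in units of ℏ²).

The letter h corresponds to l = 5.
L_z,max = lℏ = 5ℏ.
For m_l = 2: cos θ = 2/√30, θ ≈ 68.58°.
Σ m_l² = 110, so Σ(L_z)² = 110 ℏ².

L_z,max = 5ℏ; θ(m_l=2) ≈ 68.58°; Σ(L_z)² = 110 ℏ²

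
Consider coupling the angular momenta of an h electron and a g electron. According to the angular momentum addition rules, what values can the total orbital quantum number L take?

L = 1, 2, 3, 4, 5, 6, 7, 8, 9

By the triangle rule, |l₁ − l₂| ≤ L ≤ l₁ + l₂.
Allowed values: L = 1, 2, 3, 4, 5, 6, 7, 8, 9.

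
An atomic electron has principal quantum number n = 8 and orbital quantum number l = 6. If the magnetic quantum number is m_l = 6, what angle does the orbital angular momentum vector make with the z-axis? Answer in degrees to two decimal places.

θ ≈ 22.21°

|L|² = l(l+1)ℏ² = 42ℏ², so |L| = √42 ℏ.
L_z = m_l ℏ = 6ℏ.
cos θ = L_z/|L| = 6/√42, so θ ≈ 22.21°.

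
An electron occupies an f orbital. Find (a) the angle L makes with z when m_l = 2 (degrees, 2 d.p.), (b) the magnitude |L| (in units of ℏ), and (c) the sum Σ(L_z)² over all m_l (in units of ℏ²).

For an f orbital, l = 3.
For m_l = 2: cos θ = 2/√12, θ ≈ 54.74°.
|L| = ℏ√(3·4) = 2√3 ℏ ≈ 3.464ℏ.
Σ m_l² = 28, so Σ(L_z)² = 28 ℏ².

θ(m_l=2) ≈ 54.74°; |L| = 2√3 ℏ ≈ 3.464ℏ; Σ(L_z)² = 28 ℏ²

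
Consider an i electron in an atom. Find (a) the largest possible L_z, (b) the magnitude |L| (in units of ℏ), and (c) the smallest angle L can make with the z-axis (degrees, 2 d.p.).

L_z,max = 6ℏ; |L| = √42 ℏ ≈ 6.481ℏ; θ_min ≈ 22.21°

I corresponds to l = 6.
L_z,max = lℏ = 6ℏ.
|L| = ℏ√(6·7) = √42 ℏ ≈ 6.481ℏ.
cos θ_min = 6/√42, so θ_min ≈ 22.21°.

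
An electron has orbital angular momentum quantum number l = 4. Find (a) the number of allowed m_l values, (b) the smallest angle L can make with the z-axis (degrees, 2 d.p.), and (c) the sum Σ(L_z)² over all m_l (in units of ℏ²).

9 values; θ_min ≈ 26.57°; Σ(L_z)² = 60 ℏ²

There are 2l+1 = 9 values of m_l.
cos θ_min = 4/√20, so θ_min ≈ 26.57°.
Σ m_l² = 60, so Σ(L_z)² = 60 ℏ².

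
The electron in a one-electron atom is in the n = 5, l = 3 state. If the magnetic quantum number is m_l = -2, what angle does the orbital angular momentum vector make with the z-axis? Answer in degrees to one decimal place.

θ ≈ 125.3°

|L|² = l(l+1)ℏ² = 12ℏ², so |L| = 2√3 ℏ.
L_z = m_l ℏ = −2ℏ.
cos θ = L_z/|L| = -2/√12, so θ ≈ 125.3°.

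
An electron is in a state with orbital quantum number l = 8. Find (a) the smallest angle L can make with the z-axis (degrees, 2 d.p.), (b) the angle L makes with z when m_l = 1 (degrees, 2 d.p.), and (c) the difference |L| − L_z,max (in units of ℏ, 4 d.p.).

cos θ_min = 8/√72, so θ_min ≈ 19.47°.
For m_l = 1: cos θ = 1/√72, θ ≈ 83.23°.
|L| − L_z,max = (6√2 − 8)ℏ ≈ 0.4853ℏ.

θ_min ≈ 19.47°; θ(m_l=1) ≈ 83.23°; |L|−L_z,max ≈ 0.4853ℏ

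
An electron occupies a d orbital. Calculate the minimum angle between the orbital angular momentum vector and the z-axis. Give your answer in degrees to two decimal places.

θ_min ≈ 35.26°

A d state has l = 2.
|L| = √(l(l+1)) ℏ = √6 ℏ.
The smallest angle corresponds to the largest L_z, i.e. m_l = l = 2, giving L_z = 2ℏ.
cos θ_min = 2/√6, so θ_min ≈ 35.26°.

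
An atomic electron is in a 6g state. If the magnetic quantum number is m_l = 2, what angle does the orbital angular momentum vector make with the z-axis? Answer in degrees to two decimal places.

θ ≈ 63.43°

For 6g, l = 4.
|L| = √(l(l+1)) ℏ = 2√5 ℏ.
L_z = m_l ℏ = 2ℏ.
cos θ = L_z/|L| = 2/√20, so θ ≈ 63.43°.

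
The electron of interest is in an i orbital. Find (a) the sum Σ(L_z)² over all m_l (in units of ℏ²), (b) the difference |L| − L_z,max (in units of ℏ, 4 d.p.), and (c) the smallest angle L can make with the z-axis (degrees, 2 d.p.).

Σ(L_z)² = 182 ℏ²; |L|−L_z,max ≈ 0.4807ℏ; θ_min ≈ 22.21°

For an i orbital, l = 6.
Σ m_l² = 182, so Σ(L_z)² = 182 ℏ².
|L| − L_z,max = (√42 − 6)ℏ ≈ 0.4807ℏ.
cos θ_min = 6/√42, so θ_min ≈ 22.21°.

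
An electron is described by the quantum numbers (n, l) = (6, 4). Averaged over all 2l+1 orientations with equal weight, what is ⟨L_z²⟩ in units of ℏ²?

m_l ∈ {-4, -3, -2, -1, 0, 1, 2, 3, 4}.
⟨L_z²⟩ = ℏ²·l(l+1)/3 = 6.667ℏ².

⟨L_z²⟩ = 6.667 ℏ²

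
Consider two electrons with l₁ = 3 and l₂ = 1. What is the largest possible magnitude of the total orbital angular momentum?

The total orbital quantum number L ranges from |l₁ − l₂| to l₁ + l₂ in integer steps.
L ∈ {2, 3, 4}.
The largest magnitude corresponds to L = 4: |L_tot| = ℏ√(4·5) = 2√5 ℏ.

|L_tot|_max = 2√5 ℏ ≈ 4.472ℏ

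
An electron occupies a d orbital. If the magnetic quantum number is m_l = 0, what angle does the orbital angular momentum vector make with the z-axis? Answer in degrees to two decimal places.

θ ≈ 90.00°

A d state has l = 2.
|L| = ℏ√(l(l+1)) = √6 ℏ.
L_z = m_l ℏ = 0ℏ.
cos θ = L_z/|L| = 0/√6, so θ ≈ 90.00°.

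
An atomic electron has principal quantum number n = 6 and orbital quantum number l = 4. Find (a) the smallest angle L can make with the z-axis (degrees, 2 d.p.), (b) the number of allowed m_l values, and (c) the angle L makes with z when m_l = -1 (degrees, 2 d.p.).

cos θ_min = 4/√20, so θ_min ≈ 26.57°.
There are 2l+1 = 9 values of m_l.
For m_l = -1: cos θ = -1/√20, θ ≈ 102.92°.

θ_min ≈ 26.57°; 9 values; θ(m_l=-1) ≈ 102.92°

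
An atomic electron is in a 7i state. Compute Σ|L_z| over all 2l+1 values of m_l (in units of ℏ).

7i means n = 7, l = 6.
m_l ∈ {-6, -5, -4, -3, -2, -1, 0, 1, 2, 3, 4, 5, 6}.
Σ|m_l| = 2(1+2+…+6) = 42.

Σ|L_z| = 42 ℏ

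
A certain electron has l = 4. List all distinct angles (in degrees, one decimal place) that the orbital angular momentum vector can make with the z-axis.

θ ∈ {26.6°, 47.9°, 63.4°, 77.1°, 90.0°, 102.9°, 116.6°, 132.1°, 153.4°}

|L| = ℏ√(l(l+1)) = 2√5 ℏ.
cos θ = m_l/√20 for each m_l ∈ {-4, -3, -2, -1, 0, 1, 2, 3, 4}.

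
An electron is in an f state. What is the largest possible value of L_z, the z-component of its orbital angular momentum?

L_z,max = 3ℏ

An f state has l = 3.
L_z = m_l ℏ with m_l ∈ {−3, …, 3}; the maximum is m_l = 3.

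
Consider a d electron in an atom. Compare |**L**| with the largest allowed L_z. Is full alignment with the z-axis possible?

No: L_z,max = 2ℏ < |L| = √6 ℏ ≈ 2.449ℏ

For a d orbital, l = 2.
|L| = √6 ℏ ≈ 2.4495ℏ, while L_z,max = lℏ = 2ℏ.
Since |L| > L_z,max, the vector can never point exactly along z; the closest it comes is θ_min = arccos(2/√6) ≈ 35.3°.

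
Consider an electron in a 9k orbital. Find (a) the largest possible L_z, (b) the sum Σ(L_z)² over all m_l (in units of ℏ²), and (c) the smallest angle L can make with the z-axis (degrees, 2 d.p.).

L_z,max = 7ℏ; Σ(L_z)² = 280 ℏ²; θ_min ≈ 20.70°

For 9k, l = 7.
L_z,max = lℏ = 7ℏ.
Σ m_l² = 280, so Σ(L_z)² = 280 ℏ².
cos θ_min = 7/√56, so θ_min ≈ 20.70°.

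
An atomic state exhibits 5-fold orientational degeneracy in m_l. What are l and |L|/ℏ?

2l + 1 = 5 ⇒ l = 2.
Then |L| = √(l(l+1)) ℏ = √6 ℏ.

l = 2, |L| = √6 ℏ ≈ 2.449ℏ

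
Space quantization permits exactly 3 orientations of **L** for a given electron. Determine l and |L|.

2l + 1 = 3 ⇒ l = 1.
|L| = ℏ√(l(l+1)) = ℏ√(1·2) = √2 ℏ.

l = 1, |L| = √2 ℏ ≈ 1.414ℏ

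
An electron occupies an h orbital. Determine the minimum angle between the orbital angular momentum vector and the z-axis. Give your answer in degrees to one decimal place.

An h state has l = 5.
|L|² = l(l+1)ℏ² = 30ℏ², so |L| = √30 ℏ.
The smallest angle corresponds to the largest L_z, i.e. m_l = l = 5, giving L_z = 5ℏ.
cos θ_min = 5/√30, so θ_min ≈ 24.1°.

θ_min ≈ 24.1°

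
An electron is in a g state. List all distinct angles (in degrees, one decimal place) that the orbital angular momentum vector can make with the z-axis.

A g state has l = 4.
|L| = ℏ√(l(l+1)) = 2√5 ℏ.
cos θ = m_l/√20 for each m_l ∈ {-4, -3, -2, -1, 0, 1, 2, 3, 4}.

θ ∈ {26.6°, 47.9°, 63.4°, 77.1°, 90.0°, 102.9°, 116.6°, 132.1°, 153.4°}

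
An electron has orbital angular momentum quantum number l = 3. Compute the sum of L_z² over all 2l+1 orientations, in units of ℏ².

Σ(L_z)² = 28 ℏ²

The allowed m_l values are -3, -2, -1, 0, 1, 2, 3.
Summing m² from −3 to 3: Σ m_l² = 28.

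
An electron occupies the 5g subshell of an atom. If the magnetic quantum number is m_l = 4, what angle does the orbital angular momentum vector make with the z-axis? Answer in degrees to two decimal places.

θ ≈ 26.57°

The 5g subshell has l = 4.
|L| = ℏ√(l(l+1)) = 2√5 ℏ.
L_z = m_l ℏ = 4ℏ.
cos θ = L_z/|L| = 4/√20, so θ ≈ 26.57°.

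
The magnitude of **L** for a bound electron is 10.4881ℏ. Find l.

l = 10

Since |L|² = l(l+1)ℏ², l(l+1) = 110.
Solving: l = 10.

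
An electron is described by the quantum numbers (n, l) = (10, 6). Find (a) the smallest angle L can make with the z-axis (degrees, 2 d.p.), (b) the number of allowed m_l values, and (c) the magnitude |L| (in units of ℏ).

cos θ_min = 6/√42, so θ_min ≈ 22.21°.
There are 2l+1 = 13 values of m_l.
|L| = ℏ√(6·7) = √42 ℏ ≈ 6.481ℏ.

θ_min ≈ 22.21°; 13 values; |L| = √42 ℏ ≈ 6.481ℏ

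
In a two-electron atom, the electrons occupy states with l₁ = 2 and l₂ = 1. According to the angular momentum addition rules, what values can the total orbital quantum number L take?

Angular momentum addition gives L = |l₁ − l₂|, …, l₁ + l₂.
So L can be 1, 2, 3.

L = 1, 2, 3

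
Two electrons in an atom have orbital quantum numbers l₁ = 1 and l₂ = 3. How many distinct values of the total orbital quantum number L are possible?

3

By the triangle rule, |l₁ − l₂| ≤ L ≤ l₁ + l₂.
L ∈ {2, 3, 4}.
That is 3 values.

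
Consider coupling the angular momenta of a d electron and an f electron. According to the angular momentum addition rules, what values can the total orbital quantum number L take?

By the triangle rule, |l₁ − l₂| ≤ L ≤ l₁ + l₂.
Allowed values: L = 1, 2, 3, 4, 5.

L = 1, 2, 3, 4, 5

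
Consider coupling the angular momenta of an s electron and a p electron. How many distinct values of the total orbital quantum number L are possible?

1

Angular momentum addition gives L = |l₁ − l₂|, …, l₁ + l₂.
L ∈ {1}.
That is 1 value.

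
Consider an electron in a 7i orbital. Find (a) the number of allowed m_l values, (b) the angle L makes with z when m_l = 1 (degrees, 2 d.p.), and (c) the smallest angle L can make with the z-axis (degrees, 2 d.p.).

13 values; θ(m_l=1) ≈ 81.12°; θ_min ≈ 22.21°

For 7i, l = 6.
There are 2l+1 = 13 values of m_l.
For m_l = 1: cos θ = 1/√42, θ ≈ 81.12°.
cos θ_min = 6/√42, so θ_min ≈ 22.21°.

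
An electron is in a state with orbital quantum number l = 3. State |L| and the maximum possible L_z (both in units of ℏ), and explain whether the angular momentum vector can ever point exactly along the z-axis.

|L| = 2√3 ℏ ≈ 3.4641ℏ, while L_z,max = lℏ = 3ℏ.
Since |L| > L_z,max, the vector can never point exactly along z; the closest it comes is θ_min = arccos(3/√12) ≈ 30.0°.

No: L_z,max = 3ℏ < |L| = 2√3 ℏ ≈ 3.464ℏ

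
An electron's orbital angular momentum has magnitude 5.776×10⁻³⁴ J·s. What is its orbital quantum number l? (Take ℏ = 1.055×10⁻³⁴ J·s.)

l = 5

|L|/ℏ = (5.776×10⁻³⁴)/(1.055×10⁻³⁴) ≈ 5.475.
l(l+1) ≈ 5.475² ≈ 29.97, so l = 5.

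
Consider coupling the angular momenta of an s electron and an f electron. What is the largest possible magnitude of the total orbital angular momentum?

|L_tot|_max = 2√3 ℏ ≈ 3.464ℏ

The total orbital quantum number L ranges from |l₁ − l₂| to l₁ + l₂ in integer steps.
So L can be 3.
The largest magnitude corresponds to L = 3: |L_tot| = ℏ√(3·4) = 2√3 ℏ.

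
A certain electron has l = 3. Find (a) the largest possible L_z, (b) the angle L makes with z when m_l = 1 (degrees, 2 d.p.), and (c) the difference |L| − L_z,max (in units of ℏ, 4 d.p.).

L_z,max = lℏ = 3ℏ.
For m_l = 1: cos θ = 1/√12, θ ≈ 73.22°.
|L| − L_z,max = (2√3 − 3)ℏ ≈ 0.4641ℏ.

L_z,max = 3ℏ; θ(m_l=1) ≈ 73.22°; |L|−L_z,max ≈ 0.4641ℏ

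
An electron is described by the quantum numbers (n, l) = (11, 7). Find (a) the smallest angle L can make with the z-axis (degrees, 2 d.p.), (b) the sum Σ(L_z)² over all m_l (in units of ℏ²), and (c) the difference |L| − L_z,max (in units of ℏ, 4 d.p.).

cos θ_min = 7/√56, so θ_min ≈ 20.70°.
Σ m_l² = 280, so Σ(L_z)² = 280 ℏ².
|L| − L_z,max = (2√14 − 7)ℏ ≈ 0.4833ℏ.

θ_min ≈ 20.70°; Σ(L_z)² = 280 ℏ²; |L|−L_z,max ≈ 0.4833ℏ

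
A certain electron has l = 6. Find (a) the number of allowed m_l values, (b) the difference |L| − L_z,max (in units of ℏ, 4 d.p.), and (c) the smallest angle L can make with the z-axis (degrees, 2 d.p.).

There are 2l+1 = 13 values of m_l.
|L| − L_z,max = (√42 − 6)ℏ ≈ 0.4807ℏ.
cos θ_min = 6/√42, so θ_min ≈ 22.21°.

13 values; |L|−L_z,max ≈ 0.4807ℏ; θ_min ≈ 22.21°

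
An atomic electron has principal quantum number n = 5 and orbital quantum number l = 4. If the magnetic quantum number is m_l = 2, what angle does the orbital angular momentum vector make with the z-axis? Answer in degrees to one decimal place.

θ ≈ 63.4°

|L|² = l(l+1)ℏ² = 20ℏ², so |L| = 2√5 ℏ.
L_z = m_l ℏ = 2ℏ.
cos θ = L_z/|L| = 2/√20, so θ ≈ 63.4°.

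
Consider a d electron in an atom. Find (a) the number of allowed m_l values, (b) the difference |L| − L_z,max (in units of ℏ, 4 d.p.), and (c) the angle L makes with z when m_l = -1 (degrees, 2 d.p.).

A d state has l = 2.
There are 2l+1 = 5 values of m_l.
|L| − L_z,max = (√6 − 2)ℏ ≈ 0.4495ℏ.
For m_l = -1: cos θ = -1/√6, θ ≈ 114.09°.

5 values; |L|−L_z,max ≈ 0.4495ℏ; θ(m_l=-1) ≈ 114.09°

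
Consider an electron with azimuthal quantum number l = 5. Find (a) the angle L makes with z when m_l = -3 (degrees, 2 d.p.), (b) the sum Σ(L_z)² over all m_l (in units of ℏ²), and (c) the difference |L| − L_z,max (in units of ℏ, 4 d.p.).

For m_l = -3: cos θ = -3/√30, θ ≈ 123.21°.
Σ m_l² = 110, so Σ(L_z)² = 110 ℏ².
|L| − L_z,max = (√30 − 5)ℏ ≈ 0.4772ℏ.

θ(m_l=-3) ≈ 123.21°; Σ(L_z)² = 110 ℏ²; |L|−L_z,max ≈ 0.4772ℏ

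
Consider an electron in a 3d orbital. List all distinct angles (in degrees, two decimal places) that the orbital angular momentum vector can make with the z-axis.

3d means n = 3, l = 2.
|L| = ℏ√(l(l+1)) = √6 ℏ.
cos θ = m_l/√6 for each m_l ∈ {-2, -1, 0, 1, 2}.

θ ∈ {35.26°, 65.91°, 90.00°, 114.09°, 144.74°}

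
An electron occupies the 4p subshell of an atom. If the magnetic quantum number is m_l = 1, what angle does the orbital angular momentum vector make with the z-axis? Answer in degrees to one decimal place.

θ ≈ 45.0°

The 4p subshell has l = 1.
|L|² = l(l+1)ℏ² = 2ℏ², so |L| = √2 ℏ.
L_z = m_l ℏ = 1ℏ.
cos θ = L_z/|L| = 1/√2, so θ ≈ 45.0°.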